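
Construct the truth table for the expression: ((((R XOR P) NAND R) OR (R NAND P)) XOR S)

R | P | S | Output
------------------
0 | 0 | 0 | 1
0 | 0 | 1 | 0
0 | 1 | 0 | 1
0 | 1 | 1 | 0
1 | 0 | 0 | 1
1 | 0 | 1 | 0
1 | 1 | 0 | 1
1 | 1 | 1 | 0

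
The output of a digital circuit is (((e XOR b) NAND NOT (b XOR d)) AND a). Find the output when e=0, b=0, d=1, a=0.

Substituting: (((0 XOR 0) NAND NOT (0 XOR 1)) AND 0)
= 0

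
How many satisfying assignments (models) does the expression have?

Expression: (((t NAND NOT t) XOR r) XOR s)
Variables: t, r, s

Satisfying assignments: (0,0,0), (0,1,1), (1,0,0), (1,1,1)
Count: 4 out of 8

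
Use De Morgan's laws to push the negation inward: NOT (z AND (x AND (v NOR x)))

NOT z OR NOT (x AND (v NOR x))
De Morgan's: NOT(AND of terms) = OR of negations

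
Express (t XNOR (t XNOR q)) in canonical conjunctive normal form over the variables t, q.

(t OR q) AND (NOT t OR q)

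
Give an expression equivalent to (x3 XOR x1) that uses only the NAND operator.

((x3 NAND (x3 NAND x1)) NAND (x1 NAND (x3 NAND x1)))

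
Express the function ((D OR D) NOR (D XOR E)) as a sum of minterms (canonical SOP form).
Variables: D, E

Σm(0) = (NOT D AND NOT E)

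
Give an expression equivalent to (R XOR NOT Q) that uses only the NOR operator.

((((R NOR (Q NOR Q)) NOR (R NOR (Q NOR Q))) NOR ((R NOR (Q NOR Q)) NOR (R NOR (Q NOR Q)))) NOR ((((R NOR R) NOR ((Q NOR Q) NOR (Q NOR Q))) NOR ((R NOR R) NOR ((Q NOR Q) NOR (Q NOR Q)))) NOR (((R NOR R) NOR ((Q NOR Q) NOR (Q NOR Q))) NOR ((R NOR R) NOR ((Q NOR Q) NOR (Q NOR Q))))))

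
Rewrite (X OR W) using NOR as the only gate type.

((X NOR W) NOR (X NOR W))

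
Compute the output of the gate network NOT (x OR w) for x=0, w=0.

Substituting: NOT (0 OR 0)
= 1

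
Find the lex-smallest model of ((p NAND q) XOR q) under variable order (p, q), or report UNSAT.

p=0, q=0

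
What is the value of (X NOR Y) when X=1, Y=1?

Substituting: (1 NOR 1)
= 0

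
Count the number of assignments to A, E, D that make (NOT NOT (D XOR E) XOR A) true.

Satisfying assignments: (0,0,1), (0,1,0), (1,0,0), (1,1,1)
Count: 4 out of 8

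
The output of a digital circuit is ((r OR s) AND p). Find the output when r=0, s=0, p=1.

Substituting: ((0 OR 0) AND 1)
= 0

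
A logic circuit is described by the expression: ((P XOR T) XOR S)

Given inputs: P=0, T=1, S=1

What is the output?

Substituting: ((0 XOR 1) XOR 1)
= 0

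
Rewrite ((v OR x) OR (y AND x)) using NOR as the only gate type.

((((v NOR x) NOR (v NOR x)) NOR ((y NOR y) NOR (x NOR x))) NOR (((v NOR x) NOR (v NOR x)) NOR ((y NOR y) NOR (x NOR x))))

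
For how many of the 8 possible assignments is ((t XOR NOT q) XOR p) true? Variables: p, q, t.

Satisfying assignments: (0,0,0), (0,1,1), (1,0,1), (1,1,0)
Count: 4 out of 8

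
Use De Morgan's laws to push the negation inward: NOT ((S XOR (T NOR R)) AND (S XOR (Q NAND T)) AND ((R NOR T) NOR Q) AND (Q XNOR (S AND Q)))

NOT (S XOR (T NOR R)) OR NOT (S XOR (Q NAND T)) OR NOT ((R NOR T) NOR Q) OR NOT (Q XNOR (S AND Q))
De Morgan's: NOT(AND of terms) = OR of negations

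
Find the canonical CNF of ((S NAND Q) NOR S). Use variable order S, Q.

(S OR Q) AND (S OR NOT Q) AND (NOT S OR Q) AND (NOT S OR NOT Q)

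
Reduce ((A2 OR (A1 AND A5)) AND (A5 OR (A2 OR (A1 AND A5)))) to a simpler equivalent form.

By absorption (E AND (E OR v) = E):
= (A2 OR (A1 AND A5))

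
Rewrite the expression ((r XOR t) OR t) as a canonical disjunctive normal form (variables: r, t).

(NOT r AND t) OR (r AND NOT t) OR (r AND t)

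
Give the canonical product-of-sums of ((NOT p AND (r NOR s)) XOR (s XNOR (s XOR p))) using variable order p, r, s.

ΠM(0, 4, 5, 6, 7) = (p OR r OR s) AND (NOT p OR r OR s) AND (NOT p OR r OR NOT s) AND (NOT p OR NOT r OR s) AND (NOT p OR NOT r OR NOT s)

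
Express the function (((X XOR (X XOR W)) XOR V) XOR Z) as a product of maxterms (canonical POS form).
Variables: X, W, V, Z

ΠM(0, 3, 5, 6, 8, 11, 13, 14) = (X OR W OR V OR Z) AND (X OR W OR NOT V OR NOT Z) AND (X OR NOT W OR V OR NOT Z) AND (X OR NOT W OR NOT V OR Z) AND (NOT X OR W OR V OR Z) AND (NOT X OR W OR NOT V OR NOT Z) AND (NOT X OR NOT W OR V OR NOT Z) AND (NOT X OR NOT W OR NOT V OR Z)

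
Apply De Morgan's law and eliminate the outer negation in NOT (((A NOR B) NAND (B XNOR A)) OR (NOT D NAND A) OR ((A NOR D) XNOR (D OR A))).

NOT ((A NOR B) NAND (B XNOR A)) AND NOT (NOT D NAND A) AND NOT ((A NOR D) XNOR (D OR A))
De Morgan's: NOT(OR of terms) = AND of negations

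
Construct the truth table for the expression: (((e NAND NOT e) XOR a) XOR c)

e | a | c | Output
------------------
0 | 0 | 0 | 1
0 | 0 | 1 | 0
0 | 1 | 0 | 0
0 | 1 | 1 | 1
1 | 0 | 0 | 1
1 | 0 | 1 | 0
1 | 1 | 0 | 0
1 | 1 | 1 | 1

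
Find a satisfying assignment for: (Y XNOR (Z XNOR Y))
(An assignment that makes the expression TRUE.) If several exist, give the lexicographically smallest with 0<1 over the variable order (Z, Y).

Z=1, Y=0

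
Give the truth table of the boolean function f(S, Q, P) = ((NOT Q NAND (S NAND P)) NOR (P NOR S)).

S | Q | P | Output
------------------
0 | 0 | 0 | 0
0 | 0 | 1 | 1
0 | 1 | 0 | 0
0 | 1 | 1 | 0
1 | 0 | 0 | 1
1 | 0 | 1 | 0
1 | 1 | 0 | 0
1 | 1 | 1 | 0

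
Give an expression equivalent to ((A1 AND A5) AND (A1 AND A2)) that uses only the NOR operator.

((((A1 NOR A1) NOR (A5 NOR A5)) NOR ((A1 NOR A1) NOR (A5 NOR A5))) NOR (((A1 NOR A1) NOR (A2 NOR A2)) NOR ((A1 NOR A1) NOR (A2 NOR A2))))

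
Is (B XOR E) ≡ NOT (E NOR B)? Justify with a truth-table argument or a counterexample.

No. Counterexample: with B=1, E=1, Expression 1 = 0 but Expression 2 = 1.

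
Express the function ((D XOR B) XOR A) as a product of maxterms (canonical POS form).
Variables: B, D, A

ΠM(0, 3, 5, 6) = (B OR D OR A) AND (B OR NOT D OR NOT A) AND (NOT B OR D OR NOT A) AND (NOT B OR NOT D OR A)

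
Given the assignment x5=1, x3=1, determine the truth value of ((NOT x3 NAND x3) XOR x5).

Substituting: ((NOT 1 NAND 1) XOR 1)
= 0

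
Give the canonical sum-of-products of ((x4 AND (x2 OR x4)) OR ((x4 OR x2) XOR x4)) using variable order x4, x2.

Σm(1, 2, 3) = (NOT x4 AND x2) OR (x4 AND NOT x2) OR (x4 AND x2)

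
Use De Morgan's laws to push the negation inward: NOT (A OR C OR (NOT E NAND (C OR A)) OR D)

NOT A AND NOT C AND NOT (NOT E NAND (C OR A)) AND NOT D
De Morgan's: NOT(OR of terms) = AND of negations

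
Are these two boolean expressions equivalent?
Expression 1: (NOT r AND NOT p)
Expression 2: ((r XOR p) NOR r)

Yes, they are equivalent — the two output columns agree on all 4 assignments:
r | p | Expression 1 | Expression 2
-----------------------------------
0 | 0 | 1 | 1
0 | 1 | 0 | 0
1 | 0 | 0 | 0
1 | 1 | 0 | 0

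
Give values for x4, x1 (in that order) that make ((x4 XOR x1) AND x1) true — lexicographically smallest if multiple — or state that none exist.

x4=0, x1=1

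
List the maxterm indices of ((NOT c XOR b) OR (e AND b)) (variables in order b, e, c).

ΠM(1, 3, 4) = (b OR e OR NOT c) AND (b OR NOT e OR NOT c) AND (NOT b OR e OR c)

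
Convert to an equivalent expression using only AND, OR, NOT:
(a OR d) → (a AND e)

NOT (a OR d) OR (a AND e)
(Implication elimination: A → B = NOT A OR B)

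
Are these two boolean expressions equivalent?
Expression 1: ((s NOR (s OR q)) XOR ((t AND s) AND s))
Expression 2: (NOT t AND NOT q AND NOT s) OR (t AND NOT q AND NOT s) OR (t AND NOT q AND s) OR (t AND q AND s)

Yes, they are equivalent — the two output columns agree on all 8 assignments:
t | q | s | Expression 1 | Expression 2
---------------------------------------
0 | 0 | 0 | 1 | 1
0 | 0 | 1 | 0 | 0
0 | 1 | 0 | 0 | 0
0 | 1 | 1 | 0 | 0
1 | 0 | 0 | 1 | 1
1 | 0 | 1 | 1 | 1
1 | 1 | 0 | 0 | 0
1 | 1 | 1 | 1 | 1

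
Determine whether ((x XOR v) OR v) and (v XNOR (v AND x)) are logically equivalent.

No. Counterexample: with x=0, v=0, Expression 1 = 0 but Expression 2 = 1.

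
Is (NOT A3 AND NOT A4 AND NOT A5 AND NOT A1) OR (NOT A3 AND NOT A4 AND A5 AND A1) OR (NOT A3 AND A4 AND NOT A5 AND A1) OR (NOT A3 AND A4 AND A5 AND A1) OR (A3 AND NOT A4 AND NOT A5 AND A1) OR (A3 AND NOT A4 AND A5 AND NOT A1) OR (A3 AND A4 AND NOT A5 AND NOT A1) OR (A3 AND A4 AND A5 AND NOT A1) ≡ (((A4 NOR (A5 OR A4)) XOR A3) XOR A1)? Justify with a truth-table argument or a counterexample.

Yes, they are equivalent — the two output columns agree on all 16 assignments:
A3 | A4 | A5 | A1 | Expression 1 | Expression 2
-----------------------------------------------
0 | 0 | 0 | 0 | 1 | 1
0 | 0 | 0 | 1 | 0 | 0
0 | 0 | 1 | 0 | 0 | 0
0 | 0 | 1 | 1 | 1 | 1
0 | 1 | 0 | 0 | 0 | 0
0 | 1 | 0 | 1 | 1 | 1
0 | 1 | 1 | 0 | 0 | 0
0 | 1 | 1 | 1 | 1 | 1
1 | 0 | 0 | 0 | 0 | 0
1 | 0 | 0 | 1 | 1 | 1
1 | 0 | 1 | 0 | 1 | 1
1 | 0 | 1 | 1 | 0 | 0
1 | 1 | 0 | 0 | 1 | 1
1 | 1 | 0 | 1 | 0 | 0
1 | 1 | 1 | 0 | 1 | 1
1 | 1 | 1 | 1 | 0 | 0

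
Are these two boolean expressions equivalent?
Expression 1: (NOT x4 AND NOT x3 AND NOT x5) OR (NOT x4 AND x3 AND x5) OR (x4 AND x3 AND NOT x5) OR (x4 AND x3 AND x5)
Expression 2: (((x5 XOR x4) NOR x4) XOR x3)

Yes, they are equivalent — the two output columns agree on all 8 assignments:
x4 | x3 | x5 | Expression 1 | Expression 2
------------------------------------------
0 | 0 | 0 | 1 | 1
0 | 0 | 1 | 0 | 0
0 | 1 | 0 | 0 | 0
0 | 1 | 1 | 1 | 1
1 | 0 | 0 | 0 | 0
1 | 0 | 1 | 0 | 0
1 | 1 | 0 | 1 | 1
1 | 1 | 1 | 1 | 1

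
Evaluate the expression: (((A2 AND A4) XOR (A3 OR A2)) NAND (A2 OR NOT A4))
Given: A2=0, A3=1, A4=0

Substituting: (((0 AND 0) XOR (1 OR 0)) NAND (0 OR NOT 0))
= 0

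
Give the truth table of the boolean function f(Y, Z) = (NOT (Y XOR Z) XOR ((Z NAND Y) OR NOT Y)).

Y | Z | Output
--------------
0 | 0 | 0
0 | 1 | 1
1 | 0 | 1
1 | 1 | 1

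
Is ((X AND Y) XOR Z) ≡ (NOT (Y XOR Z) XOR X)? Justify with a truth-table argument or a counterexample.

No. Counterexample: with Y=0, Z=0, X=0, Expression 1 = 0 but Expression 2 = 1.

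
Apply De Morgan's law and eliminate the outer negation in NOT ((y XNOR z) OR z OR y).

NOT (y XNOR z) AND NOT z AND NOT y
De Morgan's: NOT(OR of terms) = AND of negations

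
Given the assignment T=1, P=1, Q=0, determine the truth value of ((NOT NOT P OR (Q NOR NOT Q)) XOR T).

Substituting: ((NOT NOT 1 OR (0 NOR NOT 0)) XOR 1)
= 0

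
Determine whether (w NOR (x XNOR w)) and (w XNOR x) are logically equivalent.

No. Counterexample: with x=0, w=0, Expression 1 = 0 but Expression 2 = 1.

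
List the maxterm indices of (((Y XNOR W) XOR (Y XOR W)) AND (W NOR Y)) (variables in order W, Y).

ΠM(1, 2, 3) = (W OR NOT Y) AND (NOT W OR Y) AND (NOT W OR NOT Y)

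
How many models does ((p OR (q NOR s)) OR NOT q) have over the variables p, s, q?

Satisfying assignments: (0,0,0), (0,1,0), (1,0,0), (1,0,1), (1,1,0), (1,1,1)
Count: 6 out of 8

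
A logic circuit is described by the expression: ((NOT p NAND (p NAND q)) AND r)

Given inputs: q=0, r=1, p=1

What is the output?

Substituting: ((NOT 1 NAND (1 NAND 0)) AND 1)
= 1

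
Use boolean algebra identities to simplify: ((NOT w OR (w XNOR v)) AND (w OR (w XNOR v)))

By distribution ((E OR v) AND (E OR NOT v) = E):
= (w XNOR v)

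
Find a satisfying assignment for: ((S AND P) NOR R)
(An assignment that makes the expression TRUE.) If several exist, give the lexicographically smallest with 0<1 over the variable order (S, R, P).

S=0, R=0, P=0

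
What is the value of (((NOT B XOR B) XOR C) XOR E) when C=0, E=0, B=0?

Substituting: (((NOT 0 XOR 0) XOR 0) XOR 0)
= 1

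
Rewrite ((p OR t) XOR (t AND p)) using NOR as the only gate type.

((((((p NOR t) NOR (p NOR t)) NOR ((t NOR t) NOR (p NOR p))) NOR (((p NOR t) NOR (p NOR t)) NOR ((t NOR t) NOR (p NOR p)))) NOR ((((p NOR t) NOR (p NOR t)) NOR ((t NOR t) NOR (p NOR p))) NOR (((p NOR t) NOR (p NOR t)) NOR ((t NOR t) NOR (p NOR p))))) NOR ((((((p NOR t) NOR (p NOR t)) NOR ((p NOR t) NOR (p NOR t))) NOR (((t NOR t) NOR (p NOR p)) NOR ((t NOR t) NOR (p NOR p)))) NOR ((((p NOR t) NOR (p NOR t)) NOR ((p NOR t) NOR (p NOR t))) NOR (((t NOR t) NOR (p NOR p)) NOR ((t NOR t) NOR (p NOR p))))) NOR (((((p NOR t) NOR (p NOR t)) NOR ((p NOR t) NOR (p NOR t))) NOR (((t NOR t) NOR (p NOR p)) NOR ((t NOR t) NOR (p NOR p)))) NOR ((((p NOR t) NOR (p NOR t)) NOR ((p NOR t) NOR (p NOR t))) NOR (((t NOR t) NOR (p NOR p)) NOR ((t NOR t) NOR (p NOR p)))))))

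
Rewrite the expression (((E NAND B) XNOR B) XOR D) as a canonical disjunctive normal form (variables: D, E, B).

(NOT D AND NOT E AND B) OR (D AND NOT E AND NOT B) OR (D AND E AND NOT B) OR (D AND E AND B)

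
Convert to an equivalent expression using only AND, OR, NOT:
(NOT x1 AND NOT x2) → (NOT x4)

NOT (NOT x1 AND NOT x2) OR (NOT x4)
(Implication elimination: A → B = NOT A OR B)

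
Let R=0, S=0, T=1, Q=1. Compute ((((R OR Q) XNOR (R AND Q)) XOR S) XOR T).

Substituting: ((((0 OR 1) XNOR (0 AND 1)) XOR 0) XOR 1)
= 1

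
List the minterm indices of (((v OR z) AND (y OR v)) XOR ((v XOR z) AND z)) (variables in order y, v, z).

Σm(1, 2, 3, 6, 7) = (NOT y AND NOT v AND z) OR (NOT y AND v AND NOT z) OR (NOT y AND v AND z) OR (y AND v AND NOT z) OR (y AND v AND z)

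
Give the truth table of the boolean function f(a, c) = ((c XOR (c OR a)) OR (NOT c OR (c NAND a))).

a | c | Output
--------------
0 | 0 | 1
0 | 1 | 1
1 | 0 | 1
1 | 1 | 0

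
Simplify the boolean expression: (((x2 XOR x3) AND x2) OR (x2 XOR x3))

By absorption (E OR (E AND v) = E):
= (x2 XOR x3)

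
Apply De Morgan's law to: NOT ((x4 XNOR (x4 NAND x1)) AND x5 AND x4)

NOT (x4 XNOR (x4 NAND x1)) OR NOT x5 OR NOT x4
De Morgan's: NOT(AND of terms) = OR of negations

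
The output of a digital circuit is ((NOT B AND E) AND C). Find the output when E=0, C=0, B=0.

Substituting: ((NOT 0 AND 0) AND 0)
= 0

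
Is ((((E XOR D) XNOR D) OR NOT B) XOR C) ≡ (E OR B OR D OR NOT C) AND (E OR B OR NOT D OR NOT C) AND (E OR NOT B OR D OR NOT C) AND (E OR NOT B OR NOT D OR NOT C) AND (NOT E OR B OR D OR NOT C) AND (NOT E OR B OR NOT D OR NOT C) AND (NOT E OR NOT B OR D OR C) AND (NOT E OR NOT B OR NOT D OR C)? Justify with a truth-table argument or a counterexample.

Yes, they are equivalent — the two output columns agree on all 16 assignments:
E | B | D | C | Expression 1 | Expression 2
-------------------------------------------
0 | 0 | 0 | 0 | 1 | 1
0 | 0 | 0 | 1 | 0 | 0
0 | 0 | 1 | 0 | 1 | 1
0 | 0 | 1 | 1 | 0 | 0
0 | 1 | 0 | 0 | 1 | 1
0 | 1 | 0 | 1 | 0 | 0
0 | 1 | 1 | 0 | 1 | 1
0 | 1 | 1 | 1 | 0 | 0
1 | 0 | 0 | 0 | 1 | 1
1 | 0 | 0 | 1 | 0 | 0
1 | 0 | 1 | 0 | 1 | 1
1 | 0 | 1 | 1 | 0 | 0
1 | 1 | 0 | 0 | 0 | 0
1 | 1 | 0 | 1 | 1 | 1
1 | 1 | 1 | 0 | 0 | 0
1 | 1 | 1 | 1 | 1 | 1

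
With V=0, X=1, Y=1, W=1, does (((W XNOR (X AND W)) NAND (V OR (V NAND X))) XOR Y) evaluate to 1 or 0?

Substituting: (((1 XNOR (1 AND 1)) NAND (0 OR (0 NAND 1))) XOR 1)
= 1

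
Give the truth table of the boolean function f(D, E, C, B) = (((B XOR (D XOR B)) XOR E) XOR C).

D | E | C | B | Output
----------------------
0 | 0 | 0 | 0 | 0
0 | 0 | 0 | 1 | 0
0 | 0 | 1 | 0 | 1
0 | 0 | 1 | 1 | 1
0 | 1 | 0 | 0 | 1
0 | 1 | 0 | 1 | 1
0 | 1 | 1 | 0 | 0
0 | 1 | 1 | 1 | 0
1 | 0 | 0 | 0 | 1
1 | 0 | 0 | 1 | 1
1 | 0 | 1 | 0 | 0
1 | 0 | 1 | 1 | 0
1 | 1 | 0 | 0 | 0
1 | 1 | 0 | 1 | 0
1 | 1 | 1 | 0 | 1
1 | 1 | 1 | 1 | 1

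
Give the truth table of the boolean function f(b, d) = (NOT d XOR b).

b | d | Output
--------------
0 | 0 | 1
0 | 1 | 0
1 | 0 | 0
1 | 1 | 1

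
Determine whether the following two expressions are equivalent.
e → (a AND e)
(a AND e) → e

No, Converse is not equivalent to original (counterexample: e=1, a=0)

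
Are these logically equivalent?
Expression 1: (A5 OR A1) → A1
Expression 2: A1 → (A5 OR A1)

No, Converse is not equivalent to original (counterexample: A5=1, A1=0)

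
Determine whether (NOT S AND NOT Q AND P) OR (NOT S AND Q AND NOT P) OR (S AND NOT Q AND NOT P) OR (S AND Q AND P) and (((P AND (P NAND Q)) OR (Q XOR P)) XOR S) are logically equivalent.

Yes, they are equivalent — the two output columns agree on all 8 assignments:
S | Q | P | Expression 1 | Expression 2
---------------------------------------
0 | 0 | 0 | 0 | 0
0 | 0 | 1 | 1 | 1
0 | 1 | 0 | 1 | 1
0 | 1 | 1 | 0 | 0
1 | 0 | 0 | 1 | 1
1 | 0 | 1 | 0 | 0
1 | 1 | 0 | 0 | 0
1 | 1 | 1 | 1 | 1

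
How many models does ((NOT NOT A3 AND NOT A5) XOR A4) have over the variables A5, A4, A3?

Satisfying assignments: (0,0,1), (0,1,0), (1,1,0), (1,1,1)
Count: 4 out of 8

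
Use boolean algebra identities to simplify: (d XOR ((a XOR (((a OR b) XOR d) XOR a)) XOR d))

By XOR self-cancellation ((E XOR v) XOR v = E) then XOR self-cancellation ((E XOR v) XOR v = E):
= ((a OR b) XOR d)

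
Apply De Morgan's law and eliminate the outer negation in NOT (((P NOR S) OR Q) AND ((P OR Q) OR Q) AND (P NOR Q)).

NOT ((P NOR S) OR Q) OR NOT ((P OR Q) OR Q) OR NOT (P NOR Q)
De Morgan's: NOT(AND of terms) = OR of negations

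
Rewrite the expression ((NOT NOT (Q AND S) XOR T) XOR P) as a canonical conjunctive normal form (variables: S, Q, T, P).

(S OR Q OR T OR P) AND (S OR Q OR NOT T OR NOT P) AND (S OR NOT Q OR T OR P) AND (S OR NOT Q OR NOT T OR NOT P) AND (NOT S OR Q OR T OR P) AND (NOT S OR Q OR NOT T OR NOT P) AND (NOT S OR NOT Q OR T OR NOT P) AND (NOT S OR NOT Q OR NOT T OR P)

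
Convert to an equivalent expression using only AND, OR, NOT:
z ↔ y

(z AND y) OR (NOT z AND NOT y)
(Biconditional = both true or both false)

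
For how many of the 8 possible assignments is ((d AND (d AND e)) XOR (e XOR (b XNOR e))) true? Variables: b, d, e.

Satisfying assignments: (0,0,0), (0,0,1), (0,1,0), (1,1,1)
Count: 4 out of 8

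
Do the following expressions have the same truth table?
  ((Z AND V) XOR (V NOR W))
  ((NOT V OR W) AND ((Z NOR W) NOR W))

No. Counterexample: with W=0, V=0, Z=0, Expression 1 = 1 but Expression 2 = 0.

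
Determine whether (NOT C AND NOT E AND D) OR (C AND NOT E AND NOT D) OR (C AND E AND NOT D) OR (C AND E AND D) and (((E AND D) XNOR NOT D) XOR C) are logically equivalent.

Yes, they are equivalent — the two output columns agree on all 8 assignments:
C | E | D | Expression 1 | Expression 2
---------------------------------------
0 | 0 | 0 | 0 | 0
0 | 0 | 1 | 1 | 1
0 | 1 | 0 | 0 | 0
0 | 1 | 1 | 0 | 0
1 | 0 | 0 | 1 | 1
1 | 0 | 1 | 0 | 0
1 | 1 | 0 | 1 | 1
1 | 1 | 1 | 1 | 1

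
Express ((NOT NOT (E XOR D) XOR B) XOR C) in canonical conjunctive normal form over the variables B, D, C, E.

(B OR D OR C OR E) AND (B OR D OR NOT C OR NOT E) AND (B OR NOT D OR C OR NOT E) AND (B OR NOT D OR NOT C OR E) AND (NOT B OR D OR C OR NOT E) AND (NOT B OR D OR NOT C OR E) AND (NOT B OR NOT D OR C OR E) AND (NOT B OR NOT D OR NOT C OR NOT E)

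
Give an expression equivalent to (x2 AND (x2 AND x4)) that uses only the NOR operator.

((x2 NOR x2) NOR (((x2 NOR x2) NOR (x4 NOR x4)) NOR ((x2 NOR x2) NOR (x4 NOR x4))))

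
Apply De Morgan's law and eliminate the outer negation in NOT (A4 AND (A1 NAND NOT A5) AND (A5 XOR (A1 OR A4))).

NOT A4 OR NOT (A1 NAND NOT A5) OR NOT (A5 XOR (A1 OR A4))
De Morgan's: NOT(AND of terms) = OR of negations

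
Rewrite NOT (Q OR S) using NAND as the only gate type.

(((Q NAND Q) NAND (S NAND S)) NAND ((Q NAND Q) NAND (S NAND S)))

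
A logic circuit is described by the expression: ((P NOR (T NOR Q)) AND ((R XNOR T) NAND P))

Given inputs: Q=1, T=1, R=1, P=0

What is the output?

Substituting: ((0 NOR (1 NOR 1)) AND ((1 XNOR 1) NAND 0))
= 1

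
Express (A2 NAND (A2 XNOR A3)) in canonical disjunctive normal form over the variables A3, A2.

(NOT A3 AND NOT A2) OR (NOT A3 AND A2) OR (A3 AND NOT A2)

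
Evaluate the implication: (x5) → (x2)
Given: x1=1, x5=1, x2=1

Antecedent (x5) = 1; consequent (x2) = 1.
1 → 1 = 1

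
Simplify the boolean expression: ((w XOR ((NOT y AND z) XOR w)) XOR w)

By XOR self-cancellation ((E XOR v) XOR v = E):
= ((NOT y AND z) XOR w)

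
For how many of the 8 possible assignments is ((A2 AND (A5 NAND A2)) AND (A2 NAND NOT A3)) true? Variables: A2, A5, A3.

Satisfying assignments: (1,0,1)
Count: 1 out of 8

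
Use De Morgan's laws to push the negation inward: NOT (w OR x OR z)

NOT w AND NOT x AND NOT z
De Morgan's: NOT(OR of terms) = AND of negations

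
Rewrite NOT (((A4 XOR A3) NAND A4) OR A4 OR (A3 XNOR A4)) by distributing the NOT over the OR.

NOT ((A4 XOR A3) NAND A4) AND NOT A4 AND NOT (A3 XNOR A4)
De Morgan's: NOT(OR of terms) = AND of negations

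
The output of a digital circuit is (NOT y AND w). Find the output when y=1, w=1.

Substituting: (NOT 1 AND 1)
= 0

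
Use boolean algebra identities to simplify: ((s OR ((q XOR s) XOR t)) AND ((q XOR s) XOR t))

By absorption (E AND (E OR v) = E):
= ((q XOR s) XOR t)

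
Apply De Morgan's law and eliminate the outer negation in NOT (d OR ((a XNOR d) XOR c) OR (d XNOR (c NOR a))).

NOT d AND NOT ((a XNOR d) XOR c) AND NOT (d XNOR (c NOR a))
De Morgan's: NOT(OR of terms) = AND of negations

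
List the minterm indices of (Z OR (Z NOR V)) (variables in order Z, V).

Σm(0, 2, 3) = (NOT Z AND NOT V) OR (Z AND NOT V) OR (Z AND V)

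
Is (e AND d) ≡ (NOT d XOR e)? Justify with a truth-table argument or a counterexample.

No. Counterexample: with e=0, d=0, Expression 1 = 0 but Expression 2 = 1.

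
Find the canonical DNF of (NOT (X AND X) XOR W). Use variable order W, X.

(NOT W AND NOT X) OR (W AND X)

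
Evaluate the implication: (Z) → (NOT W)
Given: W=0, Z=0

Antecedent (Z) = 0; consequent (NOT W) = 1.
0 → 1 = 1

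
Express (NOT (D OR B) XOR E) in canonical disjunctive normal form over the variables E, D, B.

(NOT E AND NOT D AND NOT B) OR (E AND NOT D AND B) OR (E AND D AND NOT B) OR (E AND D AND B)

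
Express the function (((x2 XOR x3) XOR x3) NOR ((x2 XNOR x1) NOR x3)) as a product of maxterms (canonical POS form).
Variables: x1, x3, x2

ΠM(1, 3, 4, 5, 7) = (x1 OR x3 OR NOT x2) AND (x1 OR NOT x3 OR NOT x2) AND (NOT x1 OR x3 OR x2) AND (NOT x1 OR x3 OR NOT x2) AND (NOT x1 OR NOT x3 OR NOT x2)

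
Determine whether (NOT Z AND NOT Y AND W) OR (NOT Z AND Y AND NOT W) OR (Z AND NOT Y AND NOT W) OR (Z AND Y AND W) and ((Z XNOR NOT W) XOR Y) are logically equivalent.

Yes, they are equivalent — the two output columns agree on all 8 assignments:
Z | Y | W | Expression 1 | Expression 2
---------------------------------------
0 | 0 | 0 | 0 | 0
0 | 0 | 1 | 1 | 1
0 | 1 | 0 | 1 | 1
0 | 1 | 1 | 0 | 0
1 | 0 | 0 | 1 | 1
1 | 0 | 1 | 0 | 0
1 | 1 | 0 | 0 | 0
1 | 1 | 1 | 1 | 1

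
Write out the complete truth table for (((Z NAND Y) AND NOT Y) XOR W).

W | Y | Z | Output
------------------
0 | 0 | 0 | 1
0 | 0 | 1 | 1
0 | 1 | 0 | 0
0 | 1 | 1 | 0
1 | 0 | 0 | 0
1 | 0 | 1 | 0
1 | 1 | 0 | 1
1 | 1 | 1 | 1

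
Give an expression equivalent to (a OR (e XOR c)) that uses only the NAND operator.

((a NAND a) NAND (((e NAND (e NAND c)) NAND (c NAND (e NAND c))) NAND ((e NAND (e NAND c)) NAND (c NAND (e NAND c)))))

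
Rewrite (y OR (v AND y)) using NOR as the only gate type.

((y NOR ((v NOR v) NOR (y NOR y))) NOR (y NOR ((v NOR v) NOR (y NOR y))))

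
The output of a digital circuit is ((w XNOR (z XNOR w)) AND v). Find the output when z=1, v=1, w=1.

Substituting: ((1 XNOR (1 XNOR 1)) AND 1)
= 1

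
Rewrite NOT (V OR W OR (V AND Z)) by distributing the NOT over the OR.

NOT V AND NOT W AND NOT (V AND Z)
De Morgan's: NOT(OR of terms) = AND of negations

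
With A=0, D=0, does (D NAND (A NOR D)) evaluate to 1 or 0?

Substituting: (0 NAND (0 NOR 0))
= 1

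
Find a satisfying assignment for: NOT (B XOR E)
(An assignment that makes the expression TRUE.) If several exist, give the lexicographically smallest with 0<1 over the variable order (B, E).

B=0, E=0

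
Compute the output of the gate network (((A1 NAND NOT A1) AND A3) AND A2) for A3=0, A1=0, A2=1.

Substituting: (((0 NAND NOT 0) AND 0) AND 1)
= 0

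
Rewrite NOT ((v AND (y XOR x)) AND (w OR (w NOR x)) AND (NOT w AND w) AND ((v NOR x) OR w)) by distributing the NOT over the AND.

NOT (v AND (y XOR x)) OR NOT (w OR (w NOR x)) OR NOT (NOT w AND w) OR NOT ((v NOR x) OR w)
De Morgan's: NOT(AND of terms) = OR of negations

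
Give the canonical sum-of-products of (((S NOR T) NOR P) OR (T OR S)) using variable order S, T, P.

Σm(2, 3, 4, 5, 6, 7) = (NOT S AND T AND NOT P) OR (NOT S AND T AND P) OR (S AND NOT T AND NOT P) OR (S AND NOT T AND P) OR (S AND T AND NOT P) OR (S AND T AND P)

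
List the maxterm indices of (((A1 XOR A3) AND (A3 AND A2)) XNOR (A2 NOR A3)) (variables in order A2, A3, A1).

ΠM(0, 1, 6) = (A2 OR A3 OR A1) AND (A2 OR A3 OR NOT A1) AND (NOT A2 OR NOT A3 OR A1)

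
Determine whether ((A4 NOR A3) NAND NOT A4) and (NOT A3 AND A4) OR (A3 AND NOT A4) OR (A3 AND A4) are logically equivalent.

Yes, they are equivalent — the two output columns agree on all 4 assignments:
A3 | A4 | Expression 1 | Expression 2
-------------------------------------
0 | 0 | 0 | 0
0 | 1 | 1 | 1
1 | 0 | 1 | 1
1 | 1 | 1 | 1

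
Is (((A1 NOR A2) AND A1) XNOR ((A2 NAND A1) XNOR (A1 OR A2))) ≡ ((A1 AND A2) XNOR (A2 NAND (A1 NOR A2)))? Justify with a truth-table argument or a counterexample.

No. Counterexample: with A2=0, A1=0, Expression 1 = 1 but Expression 2 = 0.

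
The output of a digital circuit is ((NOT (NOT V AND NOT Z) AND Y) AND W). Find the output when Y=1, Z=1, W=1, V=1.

Substituting: ((NOT (NOT 1 AND NOT 1) AND 1) AND 1)
= 1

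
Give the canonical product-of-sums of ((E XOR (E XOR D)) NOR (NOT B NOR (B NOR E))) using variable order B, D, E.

ΠM(2, 3, 4, 5, 6, 7) = (B OR NOT D OR E) AND (B OR NOT D OR NOT E) AND (NOT B OR D OR E) AND (NOT B OR D OR NOT E) AND (NOT B OR NOT D OR E) AND (NOT B OR NOT D OR NOT E)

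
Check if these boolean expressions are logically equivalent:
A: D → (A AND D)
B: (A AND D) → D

No, Converse is not equivalent to original (counterexample: D=1, A=0)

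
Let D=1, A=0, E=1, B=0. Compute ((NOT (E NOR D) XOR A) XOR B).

Substituting: ((NOT (1 NOR 1) XOR 0) XOR 0)
= 1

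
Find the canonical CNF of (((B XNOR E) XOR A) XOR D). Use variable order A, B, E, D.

(A OR B OR E OR NOT D) AND (A OR B OR NOT E OR D) AND (A OR NOT B OR E OR D) AND (A OR NOT B OR NOT E OR NOT D) AND (NOT A OR B OR E OR D) AND (NOT A OR B OR NOT E OR NOT D) AND (NOT A OR NOT B OR E OR NOT D) AND (NOT A OR NOT B OR NOT E OR D)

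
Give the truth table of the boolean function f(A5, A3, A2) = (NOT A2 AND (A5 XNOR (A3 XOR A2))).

A5 | A3 | A2 | Output
---------------------
0 | 0 | 0 | 1
0 | 0 | 1 | 0
0 | 1 | 0 | 0
0 | 1 | 1 | 0
1 | 0 | 0 | 0
1 | 0 | 1 | 0
1 | 1 | 0 | 1
1 | 1 | 1 | 0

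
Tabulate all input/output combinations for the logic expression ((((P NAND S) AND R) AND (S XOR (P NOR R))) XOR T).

P | T | R | S | Output
----------------------
0 | 0 | 0 | 0 | 0
0 | 0 | 0 | 1 | 0
0 | 0 | 1 | 0 | 0
0 | 0 | 1 | 1 | 1
0 | 1 | 0 | 0 | 1
0 | 1 | 0 | 1 | 1
0 | 1 | 1 | 0 | 1
0 | 1 | 1 | 1 | 0
1 | 0 | 0 | 0 | 0
1 | 0 | 0 | 1 | 0
1 | 0 | 1 | 0 | 0
1 | 0 | 1 | 1 | 0
1 | 1 | 0 | 0 | 1
1 | 1 | 0 | 1 | 1
1 | 1 | 1 | 0 | 1
1 | 1 | 1 | 1 | 1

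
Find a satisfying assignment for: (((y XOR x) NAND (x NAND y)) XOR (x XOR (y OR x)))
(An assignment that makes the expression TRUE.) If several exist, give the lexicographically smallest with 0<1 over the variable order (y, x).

y=0, x=0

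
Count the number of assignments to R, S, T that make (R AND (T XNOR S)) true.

Satisfying assignments: (1,0,0), (1,1,1)
Count: 2 out of 8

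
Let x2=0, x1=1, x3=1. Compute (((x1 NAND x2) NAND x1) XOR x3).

Substituting: (((1 NAND 0) NAND 1) XOR 1)
= 1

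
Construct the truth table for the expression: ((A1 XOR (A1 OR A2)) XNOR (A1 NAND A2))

A2 | A1 | Output
----------------
0 | 0 | 0
0 | 1 | 0
1 | 0 | 1
1 | 1 | 1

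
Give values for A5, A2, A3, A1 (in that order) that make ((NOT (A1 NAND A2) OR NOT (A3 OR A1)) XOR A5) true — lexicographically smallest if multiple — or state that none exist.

A5=0, A2=0, A3=0, A1=0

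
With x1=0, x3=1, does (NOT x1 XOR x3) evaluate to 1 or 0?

Substituting: (NOT 0 XOR 1)
= 0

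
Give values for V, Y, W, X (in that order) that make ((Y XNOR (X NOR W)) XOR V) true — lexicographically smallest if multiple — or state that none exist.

V=0, Y=0, W=0, X=1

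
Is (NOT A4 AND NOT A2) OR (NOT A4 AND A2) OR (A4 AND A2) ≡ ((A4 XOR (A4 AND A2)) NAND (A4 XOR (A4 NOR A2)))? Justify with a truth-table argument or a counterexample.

Yes, they are equivalent — the two output columns agree on all 4 assignments:
A4 | A2 | Expression 1 | Expression 2
-------------------------------------
0 | 0 | 1 | 1
0 | 1 | 1 | 1
1 | 0 | 0 | 0
1 | 1 | 1 | 1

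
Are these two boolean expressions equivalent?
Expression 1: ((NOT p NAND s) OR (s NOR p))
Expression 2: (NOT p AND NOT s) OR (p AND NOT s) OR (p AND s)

Yes, they are equivalent — the two output columns agree on all 4 assignments:
p | s | Expression 1 | Expression 2
-----------------------------------
0 | 0 | 1 | 1
0 | 1 | 0 | 0
1 | 0 | 1 | 1
1 | 1 | 1 | 1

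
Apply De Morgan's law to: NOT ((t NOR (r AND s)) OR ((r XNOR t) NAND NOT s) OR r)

NOT (t NOR (r AND s)) AND NOT ((r XNOR t) NAND NOT s) AND NOT r
De Morgan's: NOT(OR of terms) = AND of negations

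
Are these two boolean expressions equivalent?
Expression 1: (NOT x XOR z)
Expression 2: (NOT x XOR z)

Yes, they are equivalent — the two output columns agree on all 4 assignments:
x | z | Expression 1 | Expression 2
-----------------------------------
0 | 0 | 1 | 1
0 | 1 | 0 | 0
1 | 0 | 0 | 0
1 | 1 | 1 | 1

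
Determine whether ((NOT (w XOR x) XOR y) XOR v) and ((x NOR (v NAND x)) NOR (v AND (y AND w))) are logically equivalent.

No. Counterexample: with y=0, x=0, v=0, w=1, Expression 1 = 0 but Expression 2 = 1.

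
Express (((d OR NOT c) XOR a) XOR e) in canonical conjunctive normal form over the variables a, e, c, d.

(a OR e OR NOT c OR d) AND (a OR NOT e OR c OR d) AND (a OR NOT e OR c OR NOT d) AND (a OR NOT e OR NOT c OR NOT d) AND (NOT a OR e OR c OR d) AND (NOT a OR e OR c OR NOT d) AND (NOT a OR e OR NOT c OR NOT d) AND (NOT a OR NOT e OR NOT c OR d)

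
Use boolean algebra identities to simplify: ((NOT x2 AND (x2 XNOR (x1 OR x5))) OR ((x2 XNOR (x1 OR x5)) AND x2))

By distribution ((E AND v) OR (E AND NOT v) = E):
= (x2 XNOR (x1 OR x5))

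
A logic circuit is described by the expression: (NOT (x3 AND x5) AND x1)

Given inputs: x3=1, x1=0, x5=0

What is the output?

Substituting: (NOT (1 AND 0) AND 0)
= 0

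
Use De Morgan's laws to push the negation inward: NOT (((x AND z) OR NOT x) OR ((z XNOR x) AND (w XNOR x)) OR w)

NOT ((x AND z) OR NOT x) AND NOT ((z XNOR x) AND (w XNOR x)) AND NOT w
De Morgan's: NOT(OR of terms) = AND of negations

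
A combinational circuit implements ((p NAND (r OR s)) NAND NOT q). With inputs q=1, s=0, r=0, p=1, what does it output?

Substituting: ((1 NAND (0 OR 0)) NAND NOT 1)
= 1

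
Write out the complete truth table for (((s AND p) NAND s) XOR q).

p | s | q | Output
------------------
0 | 0 | 0 | 1
0 | 0 | 1 | 0
0 | 1 | 0 | 1
0 | 1 | 1 | 0
1 | 0 | 0 | 1
1 | 0 | 1 | 0
1 | 1 | 0 | 0
1 | 1 | 1 | 1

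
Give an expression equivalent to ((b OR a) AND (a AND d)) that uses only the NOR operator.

((((b NOR a) NOR (b NOR a)) NOR ((b NOR a) NOR (b NOR a))) NOR (((a NOR a) NOR (d NOR d)) NOR ((a NOR a) NOR (d NOR d))))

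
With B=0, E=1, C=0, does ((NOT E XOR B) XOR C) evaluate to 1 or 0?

Substituting: ((NOT 1 XOR 0) XOR 0)
= 0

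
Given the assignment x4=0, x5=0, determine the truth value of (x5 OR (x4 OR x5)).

Substituting: (0 OR (0 OR 0))
= 0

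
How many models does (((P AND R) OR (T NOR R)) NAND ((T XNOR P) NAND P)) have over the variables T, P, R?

Satisfying assignments: (0,0,1), (1,0,0), (1,0,1), (1,1,0), (1,1,1)
Count: 5 out of 8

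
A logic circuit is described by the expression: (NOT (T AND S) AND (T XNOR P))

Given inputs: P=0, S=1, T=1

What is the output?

Substituting: (NOT (1 AND 1) AND (1 XNOR 0))
= 0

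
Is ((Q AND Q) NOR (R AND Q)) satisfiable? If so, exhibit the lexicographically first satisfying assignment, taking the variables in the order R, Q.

R=0, Q=0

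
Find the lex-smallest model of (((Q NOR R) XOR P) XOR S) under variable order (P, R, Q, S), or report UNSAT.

P=0, R=0, Q=0, S=0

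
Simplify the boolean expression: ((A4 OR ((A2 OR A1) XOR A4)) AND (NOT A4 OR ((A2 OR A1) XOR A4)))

By distribution ((E OR v) AND (E OR NOT v) = E):
= ((A2 OR A1) XOR A4)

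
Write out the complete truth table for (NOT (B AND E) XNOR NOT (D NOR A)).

B | D | E | A | Output
----------------------
0 | 0 | 0 | 0 | 0
0 | 0 | 0 | 1 | 1
0 | 0 | 1 | 0 | 0
0 | 0 | 1 | 1 | 1
0 | 1 | 0 | 0 | 1
0 | 1 | 0 | 1 | 1
0 | 1 | 1 | 0 | 1
0 | 1 | 1 | 1 | 1
1 | 0 | 0 | 0 | 0
1 | 0 | 0 | 1 | 1
1 | 0 | 1 | 0 | 1
1 | 0 | 1 | 1 | 0
1 | 1 | 0 | 0 | 1
1 | 1 | 0 | 1 | 1
1 | 1 | 1 | 0 | 0
1 | 1 | 1 | 1 | 0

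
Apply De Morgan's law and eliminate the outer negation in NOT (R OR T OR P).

NOT R AND NOT T AND NOT P
De Morgan's: NOT(OR of terms) = AND of negations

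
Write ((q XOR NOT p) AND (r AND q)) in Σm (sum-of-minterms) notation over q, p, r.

Σm(7) = (q AND p AND r)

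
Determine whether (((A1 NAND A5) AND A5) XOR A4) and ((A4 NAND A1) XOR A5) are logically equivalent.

No. Counterexample: with A1=0, A4=0, A5=0, Expression 1 = 0 but Expression 2 = 1.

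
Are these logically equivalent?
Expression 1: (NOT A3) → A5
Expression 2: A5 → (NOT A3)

No, Converse is not equivalent to original (counterexample: A3=0, A5=0)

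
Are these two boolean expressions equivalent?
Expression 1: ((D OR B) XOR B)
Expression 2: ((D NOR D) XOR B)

No. Counterexample: with B=0, D=0, Expression 1 = 0 but Expression 2 = 1.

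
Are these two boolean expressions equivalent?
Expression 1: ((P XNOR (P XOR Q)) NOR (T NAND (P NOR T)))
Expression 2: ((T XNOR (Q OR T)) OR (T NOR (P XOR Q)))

No. Counterexample: with T=0, Q=0, P=0, Expression 1 = 0 but Expression 2 = 1.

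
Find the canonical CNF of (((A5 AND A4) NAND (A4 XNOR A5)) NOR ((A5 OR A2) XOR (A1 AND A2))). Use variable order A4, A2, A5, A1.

(A4 OR A2 OR A5 OR A1) AND (A4 OR A2 OR A5 OR NOT A1) AND (A4 OR A2 OR NOT A5 OR A1) AND (A4 OR A2 OR NOT A5 OR NOT A1) AND (A4 OR NOT A2 OR A5 OR A1) AND (A4 OR NOT A2 OR A5 OR NOT A1) AND (A4 OR NOT A2 OR NOT A5 OR A1) AND (A4 OR NOT A2 OR NOT A5 OR NOT A1) AND (NOT A4 OR A2 OR A5 OR A1) AND (NOT A4 OR A2 OR A5 OR NOT A1) AND (NOT A4 OR A2 OR NOT A5 OR A1) AND (NOT A4 OR A2 OR NOT A5 OR NOT A1) AND (NOT A4 OR NOT A2 OR A5 OR A1) AND (NOT A4 OR NOT A2 OR A5 OR NOT A1) AND (NOT A4 OR NOT A2 OR NOT A5 OR A1)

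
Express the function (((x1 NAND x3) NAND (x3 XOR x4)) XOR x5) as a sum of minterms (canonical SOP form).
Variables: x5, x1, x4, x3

Σm(0, 3, 4, 5, 7, 9, 10, 14) = (NOT x5 AND NOT x1 AND NOT x4 AND NOT x3) OR (NOT x5 AND NOT x1 AND x4 AND x3) OR (NOT x5 AND x1 AND NOT x4 AND NOT x3) OR (NOT x5 AND x1 AND NOT x4 AND x3) OR (NOT x5 AND x1 AND x4 AND x3) OR (x5 AND NOT x1 AND NOT x4 AND x3) OR (x5 AND NOT x1 AND x4 AND NOT x3) OR (x5 AND x1 AND x4 AND NOT x3)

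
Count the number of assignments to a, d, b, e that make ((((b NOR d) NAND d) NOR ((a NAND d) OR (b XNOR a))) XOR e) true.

Satisfying assignments: (0,0,0,1), (0,0,1,1), (0,1,0,1), (0,1,1,1), (1,0,0,1), (1,0,1,1), (1,1,0,1), (1,1,1,1)
Count: 8 out of 16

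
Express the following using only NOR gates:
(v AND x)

((v NOR v) NOR (x NOR x))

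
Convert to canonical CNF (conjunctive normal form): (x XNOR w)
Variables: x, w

(x OR NOT w) AND (NOT x OR w)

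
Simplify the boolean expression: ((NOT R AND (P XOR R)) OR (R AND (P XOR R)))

By distribution ((E AND v) OR (E AND NOT v) = E):
= (P XOR R)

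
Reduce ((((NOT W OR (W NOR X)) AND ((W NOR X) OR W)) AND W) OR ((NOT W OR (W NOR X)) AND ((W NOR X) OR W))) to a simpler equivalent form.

By absorption (E OR (E AND v) = E) then distribution ((E OR v) AND (E OR NOT v) = E):
= (W NOR X)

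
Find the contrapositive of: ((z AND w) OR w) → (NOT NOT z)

Contrapositive: NOT z → NOT ((z AND w) OR w)
Note: A statement and its contrapositive are logically equivalent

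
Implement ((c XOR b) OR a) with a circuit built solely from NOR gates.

((((((c NOR b) NOR (c NOR b)) NOR ((c NOR b) NOR (c NOR b))) NOR ((((c NOR c) NOR (b NOR b)) NOR ((c NOR c) NOR (b NOR b))) NOR (((c NOR c) NOR (b NOR b)) NOR ((c NOR c) NOR (b NOR b))))) NOR a) NOR (((((c NOR b) NOR (c NOR b)) NOR ((c NOR b) NOR (c NOR b))) NOR ((((c NOR c) NOR (b NOR b)) NOR ((c NOR c) NOR (b NOR b))) NOR (((c NOR c) NOR (b NOR b)) NOR ((c NOR c) NOR (b NOR b))))) NOR a))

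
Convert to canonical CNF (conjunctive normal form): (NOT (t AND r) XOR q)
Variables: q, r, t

(q OR NOT r OR NOT t) AND (NOT q OR r OR t) AND (NOT q OR r OR NOT t) AND (NOT q OR NOT r OR t)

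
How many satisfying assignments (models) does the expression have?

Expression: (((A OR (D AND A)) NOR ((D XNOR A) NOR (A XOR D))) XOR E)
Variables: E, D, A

Satisfying assignments: (0,0,0), (0,1,0), (1,0,1), (1,1,1)
Count: 4 out of 8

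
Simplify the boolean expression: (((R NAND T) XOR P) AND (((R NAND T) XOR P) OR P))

By absorption (E AND (E OR v) = E):
= ((R NAND T) XOR P)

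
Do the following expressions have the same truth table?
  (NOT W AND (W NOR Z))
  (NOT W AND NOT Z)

Yes, they are equivalent — the two output columns agree on all 4 assignments:
W | Z | Expression 1 | Expression 2
-----------------------------------
0 | 0 | 1 | 1
0 | 1 | 0 | 0
1 | 0 | 0 | 0
1 | 1 | 0 | 0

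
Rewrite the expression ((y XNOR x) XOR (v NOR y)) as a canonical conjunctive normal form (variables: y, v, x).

(y OR v OR x) AND (y OR NOT v OR NOT x) AND (NOT y OR v OR x) AND (NOT y OR NOT v OR x)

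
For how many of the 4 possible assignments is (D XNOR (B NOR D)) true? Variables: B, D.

Satisfying assignments: (1,0)
Count: 1 out of 4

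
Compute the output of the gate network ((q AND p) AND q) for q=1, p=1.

Substituting: ((1 AND 1) AND 1)
= 1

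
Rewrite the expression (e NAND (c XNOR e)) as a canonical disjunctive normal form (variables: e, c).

(NOT e AND NOT c) OR (NOT e AND c) OR (e AND NOT c)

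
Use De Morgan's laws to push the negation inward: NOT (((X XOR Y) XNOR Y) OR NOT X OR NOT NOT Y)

NOT ((X XOR Y) XNOR Y) AND X AND NOT Y
De Morgan's: NOT(OR of terms) = AND of negations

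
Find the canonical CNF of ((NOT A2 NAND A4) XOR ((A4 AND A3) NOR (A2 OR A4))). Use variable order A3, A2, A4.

(A3 OR A2 OR A4) AND (A3 OR A2 OR NOT A4) AND (NOT A3 OR A2 OR A4) AND (NOT A3 OR A2 OR NOT A4)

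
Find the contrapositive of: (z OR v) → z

Contrapositive: NOT z → NOT (z OR v)
Note: A statement and its contrapositive are logically equivalent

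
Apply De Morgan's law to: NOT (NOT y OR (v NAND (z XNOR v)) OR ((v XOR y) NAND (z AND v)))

y AND NOT (v NAND (z XNOR v)) AND NOT ((v XOR y) NAND (z AND v))
De Morgan's: NOT(OR of terms) = AND of negations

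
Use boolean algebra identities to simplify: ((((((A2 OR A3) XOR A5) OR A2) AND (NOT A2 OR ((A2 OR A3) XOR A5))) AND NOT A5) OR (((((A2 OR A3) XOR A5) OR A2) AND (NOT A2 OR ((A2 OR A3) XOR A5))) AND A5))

By distribution ((E AND v) OR (E AND NOT v) = E) then distribution ((E OR v) AND (E OR NOT v) = E):
= ((A2 OR A3) XOR A5)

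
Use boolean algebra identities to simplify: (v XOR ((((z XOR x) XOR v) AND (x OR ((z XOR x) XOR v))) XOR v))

By XOR self-cancellation ((E XOR v) XOR v = E) then absorption (E AND (E OR v) = E):
= ((z XOR x) XOR v)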